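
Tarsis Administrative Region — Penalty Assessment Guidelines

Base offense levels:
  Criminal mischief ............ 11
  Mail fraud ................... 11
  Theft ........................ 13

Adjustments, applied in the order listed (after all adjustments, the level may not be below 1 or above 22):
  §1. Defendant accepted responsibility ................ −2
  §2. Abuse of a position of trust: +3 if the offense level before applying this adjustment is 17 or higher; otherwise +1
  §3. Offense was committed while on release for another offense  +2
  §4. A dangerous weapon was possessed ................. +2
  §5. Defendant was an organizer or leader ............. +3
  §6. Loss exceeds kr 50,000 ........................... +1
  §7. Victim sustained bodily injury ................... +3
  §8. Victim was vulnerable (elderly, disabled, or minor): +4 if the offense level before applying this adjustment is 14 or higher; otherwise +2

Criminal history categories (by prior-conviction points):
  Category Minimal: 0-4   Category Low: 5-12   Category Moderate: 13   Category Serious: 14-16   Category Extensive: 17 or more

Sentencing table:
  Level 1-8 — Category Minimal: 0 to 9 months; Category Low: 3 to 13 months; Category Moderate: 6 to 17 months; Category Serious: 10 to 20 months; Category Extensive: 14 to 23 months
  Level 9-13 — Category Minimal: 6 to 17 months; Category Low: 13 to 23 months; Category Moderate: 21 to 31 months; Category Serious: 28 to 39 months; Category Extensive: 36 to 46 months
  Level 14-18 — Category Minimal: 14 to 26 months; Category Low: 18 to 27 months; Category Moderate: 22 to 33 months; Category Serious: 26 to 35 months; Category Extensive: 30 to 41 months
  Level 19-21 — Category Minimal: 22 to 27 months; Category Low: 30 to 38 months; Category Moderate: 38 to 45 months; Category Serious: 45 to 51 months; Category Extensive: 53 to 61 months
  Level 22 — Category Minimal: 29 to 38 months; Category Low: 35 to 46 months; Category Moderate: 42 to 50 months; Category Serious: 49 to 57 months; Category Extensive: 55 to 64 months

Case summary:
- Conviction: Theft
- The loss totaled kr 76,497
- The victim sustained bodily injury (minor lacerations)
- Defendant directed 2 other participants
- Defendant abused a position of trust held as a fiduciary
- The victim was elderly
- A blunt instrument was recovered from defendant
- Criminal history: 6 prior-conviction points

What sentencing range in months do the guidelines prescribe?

35-46 months

Base offense level for theft: 13.
§1 does not apply.
§2 applies (level before this adjustment is 13 < 17, so +1): 13 + 1 = 14.
§4 applies: 14 + 2 = 16.
§5 applies: 16 + 3 = 19.
§6 applies: 19 + 1 = 20.
§7 applies: 20 + 3 = 23.
§8 applies (level before this adjustment is 23 ≥ 14, so +4): 23 + 4 = 27.
Level 27 exceeds the maximum of 22; capped at 22.
Final offense level: 22.
Criminal history: 6 prior points → Category Low (5-12).
Level 22 falls in the 22 band.
Grid: Level 22 × Category Low = 35-46 months.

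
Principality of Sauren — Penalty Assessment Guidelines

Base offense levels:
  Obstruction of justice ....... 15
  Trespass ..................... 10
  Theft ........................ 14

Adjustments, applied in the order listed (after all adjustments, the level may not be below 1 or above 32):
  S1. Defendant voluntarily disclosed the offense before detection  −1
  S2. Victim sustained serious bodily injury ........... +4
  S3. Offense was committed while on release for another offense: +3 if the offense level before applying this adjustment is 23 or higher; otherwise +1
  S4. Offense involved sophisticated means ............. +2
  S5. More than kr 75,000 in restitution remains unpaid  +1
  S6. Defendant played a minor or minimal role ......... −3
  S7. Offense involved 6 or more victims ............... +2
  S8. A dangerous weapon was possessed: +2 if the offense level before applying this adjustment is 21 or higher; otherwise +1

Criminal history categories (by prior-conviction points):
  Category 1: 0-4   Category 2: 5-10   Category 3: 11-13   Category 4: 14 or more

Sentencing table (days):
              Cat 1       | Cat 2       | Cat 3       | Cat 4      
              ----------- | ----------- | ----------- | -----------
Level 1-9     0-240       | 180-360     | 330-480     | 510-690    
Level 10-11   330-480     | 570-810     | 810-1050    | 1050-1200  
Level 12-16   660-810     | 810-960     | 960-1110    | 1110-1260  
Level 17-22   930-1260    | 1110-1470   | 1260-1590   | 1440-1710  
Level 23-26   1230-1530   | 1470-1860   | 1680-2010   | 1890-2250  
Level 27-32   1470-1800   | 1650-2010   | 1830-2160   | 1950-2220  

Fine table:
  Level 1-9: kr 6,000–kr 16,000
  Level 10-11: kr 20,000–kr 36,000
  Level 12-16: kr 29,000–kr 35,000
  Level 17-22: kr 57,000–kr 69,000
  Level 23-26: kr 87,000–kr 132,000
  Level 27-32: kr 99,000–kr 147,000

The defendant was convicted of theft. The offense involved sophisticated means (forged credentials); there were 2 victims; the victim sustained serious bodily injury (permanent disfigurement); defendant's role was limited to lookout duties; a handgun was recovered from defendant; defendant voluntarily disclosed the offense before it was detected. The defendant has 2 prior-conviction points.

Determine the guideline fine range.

Base offense level for theft: 14.
S1 applies: 14 − 1 = 13.
S2 applies: 13 + 4 = 17.
S3 does not apply.
S4 applies: 17 + 2 = 19.
S6 applies: 19 − 3 = 16.
S8 applies (level before this adjustment is 16 < 21, so +1): 16 + 1 = 17.
Final offense level: 17.
Level 17 falls in the 17-22 band.
Fine table: Level 17-22 → kr 57,000–kr 69,000.

kr 57,000–kr 69,000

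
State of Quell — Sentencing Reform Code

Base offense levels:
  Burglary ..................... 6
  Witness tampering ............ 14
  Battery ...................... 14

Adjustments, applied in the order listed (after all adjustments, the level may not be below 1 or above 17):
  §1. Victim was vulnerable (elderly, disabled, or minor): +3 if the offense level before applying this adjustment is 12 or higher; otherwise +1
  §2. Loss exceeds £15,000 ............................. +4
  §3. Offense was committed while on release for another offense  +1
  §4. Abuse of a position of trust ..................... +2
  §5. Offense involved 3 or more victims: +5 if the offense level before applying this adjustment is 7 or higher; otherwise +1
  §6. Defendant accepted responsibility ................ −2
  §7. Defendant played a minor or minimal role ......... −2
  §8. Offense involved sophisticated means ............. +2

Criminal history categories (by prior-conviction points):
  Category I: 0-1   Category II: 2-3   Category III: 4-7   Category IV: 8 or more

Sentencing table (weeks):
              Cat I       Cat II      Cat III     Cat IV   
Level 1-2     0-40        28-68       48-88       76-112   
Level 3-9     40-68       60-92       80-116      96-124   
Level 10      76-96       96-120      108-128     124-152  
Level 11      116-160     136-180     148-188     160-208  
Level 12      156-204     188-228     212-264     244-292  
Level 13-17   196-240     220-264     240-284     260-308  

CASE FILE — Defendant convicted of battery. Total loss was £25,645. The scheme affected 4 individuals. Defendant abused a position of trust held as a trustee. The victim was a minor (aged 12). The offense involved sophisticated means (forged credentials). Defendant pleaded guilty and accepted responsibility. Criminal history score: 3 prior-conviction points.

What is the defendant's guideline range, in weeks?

Base offense level for battery: 14.
§1 applies (level before this adjustment is 14 ≥ 12, so +3): 14 + 3 = 17.
§2 applies: 17 + 4 = 21.
§3 does not apply.
§4 applies: 21 + 2 = 23.
§5 applies (level before this adjustment is 23 ≥ 7, so +5): 23 + 5 = 28.
§6 applies: 28 − 2 = 26.
§8 applies: 26 + 2 = 28.
Level 28 exceeds the maximum of 17; capped at 17.
Final offense level: 17.
Criminal history: 3 prior points → Category II (2-3).
Level 17 falls in the 13-17 band.
Grid: Level 13-17 × Category II = 220-264 weeks.

220-264 weeks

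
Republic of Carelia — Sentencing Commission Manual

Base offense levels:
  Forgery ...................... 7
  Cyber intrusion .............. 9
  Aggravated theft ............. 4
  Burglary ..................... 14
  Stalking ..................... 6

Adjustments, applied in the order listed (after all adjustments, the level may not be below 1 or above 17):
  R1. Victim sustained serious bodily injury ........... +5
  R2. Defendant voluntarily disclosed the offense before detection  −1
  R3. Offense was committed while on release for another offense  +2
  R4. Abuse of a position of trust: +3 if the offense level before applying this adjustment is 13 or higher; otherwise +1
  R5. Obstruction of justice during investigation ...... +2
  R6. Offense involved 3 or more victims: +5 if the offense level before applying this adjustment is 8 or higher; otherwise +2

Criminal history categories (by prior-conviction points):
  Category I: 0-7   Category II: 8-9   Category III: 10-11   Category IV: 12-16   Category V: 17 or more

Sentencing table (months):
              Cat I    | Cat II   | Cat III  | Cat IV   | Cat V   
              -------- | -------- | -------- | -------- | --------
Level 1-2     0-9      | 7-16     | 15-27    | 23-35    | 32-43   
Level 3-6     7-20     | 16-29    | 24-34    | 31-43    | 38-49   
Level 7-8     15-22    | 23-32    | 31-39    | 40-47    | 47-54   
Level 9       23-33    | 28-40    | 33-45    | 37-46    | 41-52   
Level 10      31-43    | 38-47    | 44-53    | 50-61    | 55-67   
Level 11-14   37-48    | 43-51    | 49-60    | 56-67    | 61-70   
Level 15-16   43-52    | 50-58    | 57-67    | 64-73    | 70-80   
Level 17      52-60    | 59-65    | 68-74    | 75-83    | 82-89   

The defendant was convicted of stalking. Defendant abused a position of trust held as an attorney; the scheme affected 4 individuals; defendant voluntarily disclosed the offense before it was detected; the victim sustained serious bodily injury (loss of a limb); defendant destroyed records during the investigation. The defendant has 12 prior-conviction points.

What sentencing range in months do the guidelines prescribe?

75-83 months

Base offense level for stalking: 6.
R1 applies: 6 + 5 = 11.
R2 applies: 11 − 1 = 10.
R4 applies (level before this adjustment is 10 < 13, so +1): 10 + 1 = 11.
R5 applies: 11 + 2 = 13.
R6 applies (level before this adjustment is 13 ≥ 8, so +5): 13 + 5 = 18.
Level 18 exceeds the maximum of 17; capped at 17.
Final offense level: 17.
Criminal history: 12 prior points → Category IV (12-16).
Level 17 falls in the 17 band.
Grid: Level 17 × Category IV = 75-83 months.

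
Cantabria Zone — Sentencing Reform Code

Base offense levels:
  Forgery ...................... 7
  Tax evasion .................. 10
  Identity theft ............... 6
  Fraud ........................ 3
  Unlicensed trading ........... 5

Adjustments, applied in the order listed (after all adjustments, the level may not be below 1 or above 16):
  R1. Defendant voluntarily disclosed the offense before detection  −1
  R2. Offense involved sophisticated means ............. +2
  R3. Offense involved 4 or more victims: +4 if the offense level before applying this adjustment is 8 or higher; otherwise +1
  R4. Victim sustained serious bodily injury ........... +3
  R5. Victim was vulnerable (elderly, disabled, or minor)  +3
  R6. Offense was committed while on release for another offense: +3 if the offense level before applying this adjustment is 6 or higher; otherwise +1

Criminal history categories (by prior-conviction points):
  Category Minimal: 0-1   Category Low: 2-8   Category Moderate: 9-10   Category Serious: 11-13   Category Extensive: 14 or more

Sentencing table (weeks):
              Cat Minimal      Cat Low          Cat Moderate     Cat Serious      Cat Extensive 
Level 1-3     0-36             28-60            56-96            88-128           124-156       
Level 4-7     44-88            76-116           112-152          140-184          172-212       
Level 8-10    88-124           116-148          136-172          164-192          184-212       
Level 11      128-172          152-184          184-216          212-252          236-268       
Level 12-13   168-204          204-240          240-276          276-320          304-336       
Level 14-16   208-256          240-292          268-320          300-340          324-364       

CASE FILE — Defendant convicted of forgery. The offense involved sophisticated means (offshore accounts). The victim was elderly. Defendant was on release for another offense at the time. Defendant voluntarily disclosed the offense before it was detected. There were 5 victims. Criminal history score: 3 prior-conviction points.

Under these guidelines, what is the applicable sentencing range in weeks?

Base offense level for forgery: 7.
R1 applies: 7 − 1 = 6.
R2 applies: 6 + 2 = 8.
R3 applies (level before this adjustment is 8 ≥ 8, so +4): 8 + 4 = 12.
R4 does not apply.
R5 applies: 12 + 3 = 15.
R6 applies (level before this adjustment is 15 ≥ 6, so +3): 15 + 3 = 18.
Level 18 exceeds the maximum of 16; capped at 16.
Final offense level: 16.
Criminal history: 3 prior points → Category Low (2-8).
Level 16 falls in the 14-16 band.
Grid: Level 14-16 × Category Low = 240-292 weeks.

240-292 weeks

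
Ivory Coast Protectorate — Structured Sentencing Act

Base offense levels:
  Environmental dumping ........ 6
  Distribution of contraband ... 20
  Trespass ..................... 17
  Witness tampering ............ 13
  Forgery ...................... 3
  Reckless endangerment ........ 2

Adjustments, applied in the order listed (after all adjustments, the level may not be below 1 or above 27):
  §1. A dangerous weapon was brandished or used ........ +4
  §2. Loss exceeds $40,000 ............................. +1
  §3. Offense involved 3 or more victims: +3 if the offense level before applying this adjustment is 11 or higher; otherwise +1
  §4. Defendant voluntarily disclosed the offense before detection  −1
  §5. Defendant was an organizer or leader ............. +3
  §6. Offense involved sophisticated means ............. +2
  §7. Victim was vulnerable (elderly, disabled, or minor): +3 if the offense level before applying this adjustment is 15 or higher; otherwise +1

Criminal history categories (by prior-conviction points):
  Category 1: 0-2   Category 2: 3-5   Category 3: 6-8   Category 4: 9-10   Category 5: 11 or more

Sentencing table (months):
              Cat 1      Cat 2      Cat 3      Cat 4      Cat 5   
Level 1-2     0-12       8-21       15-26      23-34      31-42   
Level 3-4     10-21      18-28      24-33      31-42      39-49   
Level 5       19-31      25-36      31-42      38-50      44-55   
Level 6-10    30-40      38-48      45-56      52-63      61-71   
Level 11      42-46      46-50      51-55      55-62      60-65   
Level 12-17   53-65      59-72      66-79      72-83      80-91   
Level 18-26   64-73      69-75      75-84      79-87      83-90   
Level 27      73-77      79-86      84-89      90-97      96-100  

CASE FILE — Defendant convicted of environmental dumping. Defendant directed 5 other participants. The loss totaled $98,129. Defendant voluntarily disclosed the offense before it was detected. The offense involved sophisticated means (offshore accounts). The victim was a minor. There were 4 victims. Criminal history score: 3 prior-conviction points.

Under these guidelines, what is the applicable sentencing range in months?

59-72 months

Base offense level for environmental dumping: 6.
§1 does not apply.
§2 applies: 6 + 1 = 7.
§3 applies (level before this adjustment is 7 < 11, so +1): 7 + 1 = 8.
§4 applies: 8 − 1 = 7.
§5 applies: 7 + 3 = 10.
§6 applies: 10 + 2 = 12.
§7 applies (level before this adjustment is 12 < 15, so +1): 12 + 1 = 13.
Final offense level: 13.
Criminal history: 3 prior points → Category 2 (3-5).
Level 13 falls in the 12-17 band.
Grid: Level 12-17 × Category 2 = 59-72 months.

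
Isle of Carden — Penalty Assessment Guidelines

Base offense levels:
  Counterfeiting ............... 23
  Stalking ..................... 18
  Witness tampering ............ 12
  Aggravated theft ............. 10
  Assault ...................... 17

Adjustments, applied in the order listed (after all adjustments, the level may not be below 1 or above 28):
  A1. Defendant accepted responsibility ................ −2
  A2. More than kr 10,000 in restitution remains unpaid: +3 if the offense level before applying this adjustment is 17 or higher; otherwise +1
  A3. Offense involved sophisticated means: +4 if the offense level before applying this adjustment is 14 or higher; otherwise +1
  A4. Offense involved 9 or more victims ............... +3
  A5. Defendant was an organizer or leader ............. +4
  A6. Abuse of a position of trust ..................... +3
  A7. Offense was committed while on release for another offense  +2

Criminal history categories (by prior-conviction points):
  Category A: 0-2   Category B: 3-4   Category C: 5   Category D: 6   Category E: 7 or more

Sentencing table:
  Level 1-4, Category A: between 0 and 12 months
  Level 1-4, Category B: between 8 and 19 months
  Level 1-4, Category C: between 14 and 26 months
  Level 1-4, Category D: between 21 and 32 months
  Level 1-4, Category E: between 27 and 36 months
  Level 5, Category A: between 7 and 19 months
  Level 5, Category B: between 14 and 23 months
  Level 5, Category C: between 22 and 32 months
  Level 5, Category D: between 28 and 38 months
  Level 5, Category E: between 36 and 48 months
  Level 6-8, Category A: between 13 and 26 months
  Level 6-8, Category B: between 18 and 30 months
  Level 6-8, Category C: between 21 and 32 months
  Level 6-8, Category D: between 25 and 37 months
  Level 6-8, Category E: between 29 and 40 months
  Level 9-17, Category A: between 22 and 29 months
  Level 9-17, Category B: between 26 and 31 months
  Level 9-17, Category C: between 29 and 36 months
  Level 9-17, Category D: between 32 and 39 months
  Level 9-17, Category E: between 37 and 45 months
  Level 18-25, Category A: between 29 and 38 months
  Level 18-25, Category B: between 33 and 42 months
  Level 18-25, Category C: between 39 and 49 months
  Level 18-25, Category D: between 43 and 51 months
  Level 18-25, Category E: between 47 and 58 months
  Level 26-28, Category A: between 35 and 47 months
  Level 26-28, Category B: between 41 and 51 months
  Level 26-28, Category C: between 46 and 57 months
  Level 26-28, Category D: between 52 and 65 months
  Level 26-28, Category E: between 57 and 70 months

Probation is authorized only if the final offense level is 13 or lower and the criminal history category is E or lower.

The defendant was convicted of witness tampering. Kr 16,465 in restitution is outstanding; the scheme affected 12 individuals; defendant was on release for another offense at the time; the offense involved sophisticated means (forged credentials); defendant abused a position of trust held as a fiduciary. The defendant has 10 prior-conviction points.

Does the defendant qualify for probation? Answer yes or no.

No

Base offense level for witness tampering: 12.
A1 does not apply.
A2 applies (level before this adjustment is 12 < 17, so +1): 12 + 1 = 13.
A3 applies (level before this adjustment is 13 < 14, so +1): 13 + 1 = 14.
A4 applies: 14 + 3 = 17.
A5 does not apply.
A6 applies: 17 + 3 = 20.
A7 applies: 20 + 2 = 22.
Final offense level: 22.
Criminal history: 10 prior points → Category E (7+).
Level 22 falls in the 18-25 band.
Grid: Level 18-25 × Category E = 47-58 months.
Probation check: level 22 > 13 and category E ≤ E → not eligible.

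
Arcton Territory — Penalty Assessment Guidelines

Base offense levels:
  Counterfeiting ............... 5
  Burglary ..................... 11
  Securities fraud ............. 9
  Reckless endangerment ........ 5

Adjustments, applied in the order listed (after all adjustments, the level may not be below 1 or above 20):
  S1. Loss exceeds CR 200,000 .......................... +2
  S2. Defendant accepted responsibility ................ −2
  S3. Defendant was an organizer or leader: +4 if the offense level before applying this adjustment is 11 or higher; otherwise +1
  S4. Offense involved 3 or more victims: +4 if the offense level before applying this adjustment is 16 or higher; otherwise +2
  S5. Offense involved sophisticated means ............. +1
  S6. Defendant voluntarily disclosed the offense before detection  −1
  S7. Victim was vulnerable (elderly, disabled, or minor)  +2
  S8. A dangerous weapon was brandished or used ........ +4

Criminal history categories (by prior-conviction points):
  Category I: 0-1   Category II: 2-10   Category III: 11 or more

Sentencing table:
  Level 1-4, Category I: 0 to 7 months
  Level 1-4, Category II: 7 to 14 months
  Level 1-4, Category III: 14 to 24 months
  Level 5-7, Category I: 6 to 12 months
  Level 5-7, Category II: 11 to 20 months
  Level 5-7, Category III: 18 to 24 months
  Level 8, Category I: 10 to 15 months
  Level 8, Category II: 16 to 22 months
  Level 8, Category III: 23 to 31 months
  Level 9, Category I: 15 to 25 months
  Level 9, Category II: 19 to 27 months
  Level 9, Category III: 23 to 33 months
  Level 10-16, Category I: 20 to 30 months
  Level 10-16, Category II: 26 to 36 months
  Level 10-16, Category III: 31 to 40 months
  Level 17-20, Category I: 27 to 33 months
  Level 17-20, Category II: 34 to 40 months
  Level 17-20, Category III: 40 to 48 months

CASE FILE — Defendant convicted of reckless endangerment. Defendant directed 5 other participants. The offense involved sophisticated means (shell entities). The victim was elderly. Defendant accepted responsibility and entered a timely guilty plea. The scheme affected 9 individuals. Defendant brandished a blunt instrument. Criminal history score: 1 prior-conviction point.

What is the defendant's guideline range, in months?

Base offense level for reckless endangerment: 5.
S2 applies: 5 − 2 = 3.
S3 applies (level before this adjustment is 3 < 11, so +1): 3 + 1 = 4.
S4 applies (level before this adjustment is 4 < 16, so +2): 4 + 2 = 6.
S5 applies: 6 + 1 = 7.
S6 does not apply.
S7 applies: 7 + 2 = 9.
S8 applies: 9 + 4 = 13.
Final offense level: 13.
Criminal history: 1 prior point → Category I (0-1).
Level 13 falls in the 10-16 band.
Grid: Level 10-16 × Category I = 20-30 months.

20-30 months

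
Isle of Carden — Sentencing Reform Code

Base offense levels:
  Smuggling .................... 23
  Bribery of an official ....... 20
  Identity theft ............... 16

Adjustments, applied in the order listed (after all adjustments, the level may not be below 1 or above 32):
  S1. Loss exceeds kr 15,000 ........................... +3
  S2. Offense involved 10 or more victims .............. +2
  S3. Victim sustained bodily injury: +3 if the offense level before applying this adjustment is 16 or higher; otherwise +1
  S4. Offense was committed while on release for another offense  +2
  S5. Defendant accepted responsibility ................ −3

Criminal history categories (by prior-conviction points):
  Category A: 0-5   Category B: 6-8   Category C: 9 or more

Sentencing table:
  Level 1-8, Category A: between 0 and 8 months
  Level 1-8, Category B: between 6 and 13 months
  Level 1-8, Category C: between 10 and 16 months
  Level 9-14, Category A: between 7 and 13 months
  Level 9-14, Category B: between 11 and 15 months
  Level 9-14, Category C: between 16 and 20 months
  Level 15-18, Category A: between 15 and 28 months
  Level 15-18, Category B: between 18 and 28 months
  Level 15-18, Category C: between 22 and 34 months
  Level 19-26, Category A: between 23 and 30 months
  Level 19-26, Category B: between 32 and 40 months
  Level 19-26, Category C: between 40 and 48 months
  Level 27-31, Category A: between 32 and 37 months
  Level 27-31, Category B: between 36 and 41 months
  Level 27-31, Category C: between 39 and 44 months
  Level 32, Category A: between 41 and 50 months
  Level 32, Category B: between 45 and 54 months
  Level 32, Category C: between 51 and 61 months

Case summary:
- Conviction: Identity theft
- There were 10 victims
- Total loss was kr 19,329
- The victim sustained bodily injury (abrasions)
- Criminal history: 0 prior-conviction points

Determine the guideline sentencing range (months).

Base offense level for identity theft: 16.
S1 applies: 16 + 3 = 19.
S2 applies: 19 + 2 = 21.
S3 applies (level before this adjustment is 21 ≥ 16, so +3): 21 + 3 = 24.
S4 does not apply.
S5 does not apply.
Final offense level: 24.
Criminal history: 0 prior points → Category A (0-5).
Level 24 falls in the 19-26 band.
Grid: Level 19-26 × Category A = 23-30 months.

23-30 months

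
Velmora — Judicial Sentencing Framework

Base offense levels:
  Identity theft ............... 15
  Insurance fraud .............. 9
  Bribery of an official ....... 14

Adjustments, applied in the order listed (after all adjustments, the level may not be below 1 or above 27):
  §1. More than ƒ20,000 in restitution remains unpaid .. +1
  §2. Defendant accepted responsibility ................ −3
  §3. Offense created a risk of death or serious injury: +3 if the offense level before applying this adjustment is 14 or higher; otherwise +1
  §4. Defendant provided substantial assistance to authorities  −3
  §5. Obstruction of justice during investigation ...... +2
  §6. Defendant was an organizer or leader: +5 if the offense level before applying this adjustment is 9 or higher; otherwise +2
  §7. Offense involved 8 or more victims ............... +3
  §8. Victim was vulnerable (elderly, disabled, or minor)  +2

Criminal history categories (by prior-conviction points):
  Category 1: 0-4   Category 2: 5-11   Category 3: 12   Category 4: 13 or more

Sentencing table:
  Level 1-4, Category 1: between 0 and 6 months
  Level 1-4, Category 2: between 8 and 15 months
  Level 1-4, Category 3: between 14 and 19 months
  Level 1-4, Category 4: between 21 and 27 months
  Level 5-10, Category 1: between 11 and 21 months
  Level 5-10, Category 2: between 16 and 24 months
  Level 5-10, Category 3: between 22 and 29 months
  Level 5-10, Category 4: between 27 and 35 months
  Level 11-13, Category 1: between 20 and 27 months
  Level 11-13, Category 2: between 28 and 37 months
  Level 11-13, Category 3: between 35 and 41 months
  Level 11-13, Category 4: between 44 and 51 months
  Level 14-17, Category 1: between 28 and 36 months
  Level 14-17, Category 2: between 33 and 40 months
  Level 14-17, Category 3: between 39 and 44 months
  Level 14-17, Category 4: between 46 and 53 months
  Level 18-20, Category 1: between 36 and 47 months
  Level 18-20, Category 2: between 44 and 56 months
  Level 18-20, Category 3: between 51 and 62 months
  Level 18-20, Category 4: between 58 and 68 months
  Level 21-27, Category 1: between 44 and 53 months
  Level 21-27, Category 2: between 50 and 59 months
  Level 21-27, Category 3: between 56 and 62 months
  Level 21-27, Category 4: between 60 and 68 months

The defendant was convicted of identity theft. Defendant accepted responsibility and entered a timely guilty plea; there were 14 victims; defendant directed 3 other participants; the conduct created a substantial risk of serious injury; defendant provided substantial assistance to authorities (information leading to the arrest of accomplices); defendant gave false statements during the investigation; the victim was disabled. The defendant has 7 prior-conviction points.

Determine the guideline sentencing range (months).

Base offense level for identity theft: 15.
§2 applies: 15 − 3 = 12.
§3 applies (level before this adjustment is 12 < 14, so +1): 12 + 1 = 13.
§4 applies: 13 − 3 = 10.
§5 applies: 10 + 2 = 12.
§6 applies (level before this adjustment is 12 ≥ 9, so +5): 12 + 5 = 17.
§7 applies: 17 + 3 = 20.
§8 applies: 20 + 2 = 22.
Final offense level: 22.
Criminal history: 7 prior points → Category 2 (5-11).
Level 22 falls in the 21-27 band.
Grid: Level 21-27 × Category 2 = 50-59 months.

50-59 months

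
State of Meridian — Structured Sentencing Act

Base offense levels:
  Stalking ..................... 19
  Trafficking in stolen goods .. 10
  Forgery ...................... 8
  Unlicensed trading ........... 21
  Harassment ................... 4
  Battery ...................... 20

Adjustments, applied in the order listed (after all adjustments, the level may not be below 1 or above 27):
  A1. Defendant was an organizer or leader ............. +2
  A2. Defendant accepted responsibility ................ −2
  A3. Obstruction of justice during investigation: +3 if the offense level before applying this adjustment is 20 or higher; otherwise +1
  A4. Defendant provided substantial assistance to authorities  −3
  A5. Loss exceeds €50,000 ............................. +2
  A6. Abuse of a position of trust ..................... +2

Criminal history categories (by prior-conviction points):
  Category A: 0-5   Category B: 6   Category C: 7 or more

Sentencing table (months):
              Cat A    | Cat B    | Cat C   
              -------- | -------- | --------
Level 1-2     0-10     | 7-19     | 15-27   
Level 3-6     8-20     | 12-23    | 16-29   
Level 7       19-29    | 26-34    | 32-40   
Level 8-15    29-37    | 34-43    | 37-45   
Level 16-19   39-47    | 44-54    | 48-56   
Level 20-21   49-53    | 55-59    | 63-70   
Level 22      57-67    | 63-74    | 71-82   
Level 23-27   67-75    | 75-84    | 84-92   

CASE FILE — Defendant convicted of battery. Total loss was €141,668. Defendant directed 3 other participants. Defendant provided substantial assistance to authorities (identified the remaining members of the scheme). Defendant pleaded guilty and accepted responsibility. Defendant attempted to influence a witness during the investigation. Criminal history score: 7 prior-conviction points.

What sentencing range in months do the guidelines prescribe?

71-82 months

Base offense level for battery: 20.
A1 applies: 20 + 2 = 22.
A2 applies: 22 − 2 = 20.
A3 applies (level before this adjustment is 20 ≥ 20, so +3): 20 + 3 = 23.
A4 applies: 23 − 3 = 20.
A5 applies: 20 + 2 = 22.
A6 does not apply.
Final offense level: 22.
Criminal history: 7 prior points → Category C (7+).
Level 22 falls in the 22 band.
Grid: Level 22 × Category C = 71-82 months.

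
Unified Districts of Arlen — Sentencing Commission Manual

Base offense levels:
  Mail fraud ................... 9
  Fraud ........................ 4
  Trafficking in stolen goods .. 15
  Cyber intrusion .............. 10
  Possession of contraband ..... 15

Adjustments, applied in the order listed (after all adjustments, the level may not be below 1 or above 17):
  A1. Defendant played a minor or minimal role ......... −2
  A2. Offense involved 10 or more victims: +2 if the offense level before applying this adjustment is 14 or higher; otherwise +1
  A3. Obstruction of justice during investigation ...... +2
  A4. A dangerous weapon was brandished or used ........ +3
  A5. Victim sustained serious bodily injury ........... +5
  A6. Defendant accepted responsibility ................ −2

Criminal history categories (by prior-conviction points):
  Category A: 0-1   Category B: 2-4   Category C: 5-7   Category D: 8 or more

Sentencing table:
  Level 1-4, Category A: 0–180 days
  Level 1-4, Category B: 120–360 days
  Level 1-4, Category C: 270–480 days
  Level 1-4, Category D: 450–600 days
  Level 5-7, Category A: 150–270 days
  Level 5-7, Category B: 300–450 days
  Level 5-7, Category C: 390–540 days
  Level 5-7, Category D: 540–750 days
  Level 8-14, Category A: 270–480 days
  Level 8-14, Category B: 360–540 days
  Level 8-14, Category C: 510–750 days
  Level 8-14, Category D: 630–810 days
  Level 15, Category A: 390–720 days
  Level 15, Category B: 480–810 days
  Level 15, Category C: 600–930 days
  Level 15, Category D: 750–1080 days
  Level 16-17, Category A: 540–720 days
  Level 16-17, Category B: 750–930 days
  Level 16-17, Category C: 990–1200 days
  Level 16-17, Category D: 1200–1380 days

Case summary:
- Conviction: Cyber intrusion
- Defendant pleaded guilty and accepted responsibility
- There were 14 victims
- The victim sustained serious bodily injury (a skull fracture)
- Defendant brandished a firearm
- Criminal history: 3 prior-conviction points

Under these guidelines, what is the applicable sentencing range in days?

Base offense level for cyber intrusion: 10.
A1 does not apply.
A2 applies (level before this adjustment is 10 < 14, so +1): 10 + 1 = 11.
A3 does not apply.
A4 applies: 11 + 3 = 14.
A5 applies: 14 + 5 = 19.
A6 applies: 19 − 2 = 17.
Final offense level: 17.
Criminal history: 3 prior points → Category B (2-4).
Level 17 falls in the 16-17 band.
Grid: Level 16-17 × Category B = 750-930 days.

750-930 days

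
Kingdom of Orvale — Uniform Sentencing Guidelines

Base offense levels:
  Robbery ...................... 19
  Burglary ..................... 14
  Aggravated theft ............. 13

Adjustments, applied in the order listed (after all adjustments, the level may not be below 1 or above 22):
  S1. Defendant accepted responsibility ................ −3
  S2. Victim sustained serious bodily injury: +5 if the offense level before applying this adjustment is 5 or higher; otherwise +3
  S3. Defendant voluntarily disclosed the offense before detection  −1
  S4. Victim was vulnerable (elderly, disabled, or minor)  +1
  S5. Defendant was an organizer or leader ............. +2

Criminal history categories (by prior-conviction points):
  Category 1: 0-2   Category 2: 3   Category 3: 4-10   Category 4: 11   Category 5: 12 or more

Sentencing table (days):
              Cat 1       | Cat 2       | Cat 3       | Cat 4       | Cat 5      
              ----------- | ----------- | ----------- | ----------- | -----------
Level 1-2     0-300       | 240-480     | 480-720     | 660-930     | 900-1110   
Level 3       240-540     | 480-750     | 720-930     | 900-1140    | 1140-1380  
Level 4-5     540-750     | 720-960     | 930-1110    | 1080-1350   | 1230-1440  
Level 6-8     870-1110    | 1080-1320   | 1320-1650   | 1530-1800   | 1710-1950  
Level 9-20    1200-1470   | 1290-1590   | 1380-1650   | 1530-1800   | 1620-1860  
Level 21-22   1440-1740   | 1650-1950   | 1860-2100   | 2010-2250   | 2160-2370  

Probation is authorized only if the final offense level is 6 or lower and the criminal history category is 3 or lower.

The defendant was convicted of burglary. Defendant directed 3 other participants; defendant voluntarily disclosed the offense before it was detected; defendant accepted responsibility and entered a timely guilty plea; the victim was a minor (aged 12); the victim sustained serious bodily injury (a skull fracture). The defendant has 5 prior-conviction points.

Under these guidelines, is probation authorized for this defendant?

No

Base offense level for burglary: 14.
S1 applies: 14 − 3 = 11.
S2 applies (level before this adjustment is 11 ≥ 5, so +5): 11 + 5 = 16.
S3 applies: 16 − 1 = 15.
S4 applies: 15 + 1 = 16.
S5 applies: 16 + 2 = 18.
Final offense level: 18.
Criminal history: 5 prior points → Category 3 (4-10).
Level 18 falls in the 9-20 band.
Grid: Level 9-20 × Category 3 = 1380-1650 days.
Probation check: level 18 > 6 and category 3 ≤ 3 → not eligible.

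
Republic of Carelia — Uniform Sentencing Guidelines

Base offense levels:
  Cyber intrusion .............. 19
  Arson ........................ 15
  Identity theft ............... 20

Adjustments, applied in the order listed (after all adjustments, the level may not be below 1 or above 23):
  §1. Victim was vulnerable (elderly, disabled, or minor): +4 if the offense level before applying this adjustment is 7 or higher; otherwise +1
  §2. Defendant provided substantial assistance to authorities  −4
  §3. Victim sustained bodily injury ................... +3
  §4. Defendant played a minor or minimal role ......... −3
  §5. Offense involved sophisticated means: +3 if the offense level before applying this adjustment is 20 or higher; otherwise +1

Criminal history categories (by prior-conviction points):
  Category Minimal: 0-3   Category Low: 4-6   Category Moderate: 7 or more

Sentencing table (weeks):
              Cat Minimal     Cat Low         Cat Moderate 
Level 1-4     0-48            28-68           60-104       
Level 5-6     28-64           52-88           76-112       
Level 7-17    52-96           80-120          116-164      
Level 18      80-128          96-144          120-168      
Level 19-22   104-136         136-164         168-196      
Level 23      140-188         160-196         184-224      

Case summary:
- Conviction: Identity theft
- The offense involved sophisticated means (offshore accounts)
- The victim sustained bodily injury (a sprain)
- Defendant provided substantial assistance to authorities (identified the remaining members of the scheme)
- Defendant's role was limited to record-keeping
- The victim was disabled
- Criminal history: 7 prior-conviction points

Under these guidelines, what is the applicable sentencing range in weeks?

184-224 weeks

Base offense level for identity theft: 20.
§1 applies (level before this adjustment is 20 ≥ 7, so +4): 20 + 4 = 24.
§2 applies: 24 − 4 = 20.
§3 applies: 20 + 3 = 23.
§4 applies: 23 − 3 = 20.
§5 applies (level before this adjustment is 20 ≥ 20, so +3): 20 + 3 = 23.
Final offense level: 23.
Criminal history: 7 prior points → Category Moderate (7+).
Level 23 falls in the 23 band.
Grid: Level 23 × Category Moderate = 184-224 weeks.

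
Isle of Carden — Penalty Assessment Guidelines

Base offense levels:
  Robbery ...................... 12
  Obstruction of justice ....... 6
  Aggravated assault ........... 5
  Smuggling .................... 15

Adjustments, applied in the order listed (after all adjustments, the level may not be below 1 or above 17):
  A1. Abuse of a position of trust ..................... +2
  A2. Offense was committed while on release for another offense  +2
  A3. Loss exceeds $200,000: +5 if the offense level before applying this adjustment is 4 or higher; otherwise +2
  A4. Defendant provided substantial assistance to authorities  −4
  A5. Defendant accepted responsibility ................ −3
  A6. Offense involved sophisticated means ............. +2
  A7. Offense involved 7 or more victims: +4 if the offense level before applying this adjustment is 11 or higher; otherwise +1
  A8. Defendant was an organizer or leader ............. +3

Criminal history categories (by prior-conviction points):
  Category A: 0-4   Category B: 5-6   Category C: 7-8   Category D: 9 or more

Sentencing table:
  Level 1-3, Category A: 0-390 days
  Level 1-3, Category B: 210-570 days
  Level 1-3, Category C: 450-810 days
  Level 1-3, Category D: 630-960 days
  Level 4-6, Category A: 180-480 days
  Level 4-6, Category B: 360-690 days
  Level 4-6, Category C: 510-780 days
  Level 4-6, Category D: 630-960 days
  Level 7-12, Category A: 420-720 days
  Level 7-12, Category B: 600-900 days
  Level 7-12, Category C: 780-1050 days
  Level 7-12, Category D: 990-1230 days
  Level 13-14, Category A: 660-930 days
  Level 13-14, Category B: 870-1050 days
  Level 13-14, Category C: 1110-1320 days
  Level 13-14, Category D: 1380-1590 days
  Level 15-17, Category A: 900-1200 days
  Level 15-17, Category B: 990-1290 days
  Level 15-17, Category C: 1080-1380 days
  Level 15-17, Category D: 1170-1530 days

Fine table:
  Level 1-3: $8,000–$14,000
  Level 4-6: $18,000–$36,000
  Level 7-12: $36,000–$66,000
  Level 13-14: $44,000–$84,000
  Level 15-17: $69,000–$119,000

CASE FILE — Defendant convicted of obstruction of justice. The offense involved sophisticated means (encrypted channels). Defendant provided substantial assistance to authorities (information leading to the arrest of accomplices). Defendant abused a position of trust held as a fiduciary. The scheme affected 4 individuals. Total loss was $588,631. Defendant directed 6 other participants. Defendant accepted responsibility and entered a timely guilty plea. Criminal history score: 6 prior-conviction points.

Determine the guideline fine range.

$36,000–$66,000

Base offense level for obstruction of justice: 6.
A1 applies: 6 + 2 = 8.
A2 does not apply.
A3 applies (level before this adjustment is 8 ≥ 4, so +5): 8 + 5 = 13.
A4 applies: 13 − 4 = 9.
A5 applies: 9 − 3 = 6.
A6 applies: 6 + 2 = 8.
A8 applies: 8 + 3 = 11.
Final offense level: 11.
Level 11 falls in the 7-12 band.
Fine table: Level 7-12 → $36,000–$66,000.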